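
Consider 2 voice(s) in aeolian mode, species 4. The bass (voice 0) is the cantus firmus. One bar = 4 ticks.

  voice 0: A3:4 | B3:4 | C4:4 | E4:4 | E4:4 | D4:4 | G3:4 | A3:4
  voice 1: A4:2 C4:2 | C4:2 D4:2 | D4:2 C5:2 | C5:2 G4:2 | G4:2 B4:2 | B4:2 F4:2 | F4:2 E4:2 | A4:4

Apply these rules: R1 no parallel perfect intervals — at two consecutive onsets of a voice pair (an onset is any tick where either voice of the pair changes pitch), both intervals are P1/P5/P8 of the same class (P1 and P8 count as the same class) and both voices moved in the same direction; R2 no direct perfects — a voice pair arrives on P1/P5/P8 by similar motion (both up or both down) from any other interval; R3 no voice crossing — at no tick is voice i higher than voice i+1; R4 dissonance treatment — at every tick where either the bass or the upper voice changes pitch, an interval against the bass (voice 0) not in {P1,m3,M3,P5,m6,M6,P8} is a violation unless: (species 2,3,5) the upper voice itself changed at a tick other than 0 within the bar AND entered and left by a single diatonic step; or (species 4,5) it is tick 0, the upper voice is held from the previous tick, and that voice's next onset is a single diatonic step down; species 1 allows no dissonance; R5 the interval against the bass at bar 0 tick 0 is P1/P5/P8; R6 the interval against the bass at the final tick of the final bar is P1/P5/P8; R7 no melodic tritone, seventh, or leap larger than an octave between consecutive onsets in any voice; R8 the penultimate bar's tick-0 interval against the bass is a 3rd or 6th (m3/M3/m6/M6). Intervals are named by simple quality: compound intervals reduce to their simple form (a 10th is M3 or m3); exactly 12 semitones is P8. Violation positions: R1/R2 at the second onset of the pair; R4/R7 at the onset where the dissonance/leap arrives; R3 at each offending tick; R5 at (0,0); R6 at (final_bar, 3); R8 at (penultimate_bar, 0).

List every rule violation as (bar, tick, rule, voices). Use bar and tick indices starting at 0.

bar 0: v0=A3 v1=A4 downbeat P8
bar 1: v0=B3 v1=C4 downbeat m2
bar 2: v0=C4 v1=D4 downbeat M2
bar 3: v0=E4 v1=C5 downbeat m6
bar 4: v0=E4 v1=G4 downbeat m3
bar 5: v0=D4 v1=B4 downbeat M6
bar 6: v0=G3 v1=F4 downbeat m7
bar 7: v0=A3 v1=A4 downbeat P8
  -> R4 @ bar 1 tick 0 v(0, 1): B3/C4 m2 untreated
  -> R4 @ bar 2 tick 0 v(0, 1): C4/D4 M2 untreated
  -> R7 @ bar 2 tick 2 v(1,): D4->C5 leap 10st
  -> R7 @ bar 5 tick 2 v(1,): B4->F4 leap 6st
  -> R8 @ bar 6 tick 0 v(0, 1): penult m7 not 3rd/6th
  -> R2 @ bar 7 tick 0 v(0, 1): G3/E4 M6 -> A3/A4 P8 similar

(1, 0, R4, (0, 1))
(2, 0, R4, (0, 1))
(2, 2, R7, (1,))
(5, 2, R7, (1,))
(6, 0, R8, (0, 1))
(7, 0, R2, (0, 1))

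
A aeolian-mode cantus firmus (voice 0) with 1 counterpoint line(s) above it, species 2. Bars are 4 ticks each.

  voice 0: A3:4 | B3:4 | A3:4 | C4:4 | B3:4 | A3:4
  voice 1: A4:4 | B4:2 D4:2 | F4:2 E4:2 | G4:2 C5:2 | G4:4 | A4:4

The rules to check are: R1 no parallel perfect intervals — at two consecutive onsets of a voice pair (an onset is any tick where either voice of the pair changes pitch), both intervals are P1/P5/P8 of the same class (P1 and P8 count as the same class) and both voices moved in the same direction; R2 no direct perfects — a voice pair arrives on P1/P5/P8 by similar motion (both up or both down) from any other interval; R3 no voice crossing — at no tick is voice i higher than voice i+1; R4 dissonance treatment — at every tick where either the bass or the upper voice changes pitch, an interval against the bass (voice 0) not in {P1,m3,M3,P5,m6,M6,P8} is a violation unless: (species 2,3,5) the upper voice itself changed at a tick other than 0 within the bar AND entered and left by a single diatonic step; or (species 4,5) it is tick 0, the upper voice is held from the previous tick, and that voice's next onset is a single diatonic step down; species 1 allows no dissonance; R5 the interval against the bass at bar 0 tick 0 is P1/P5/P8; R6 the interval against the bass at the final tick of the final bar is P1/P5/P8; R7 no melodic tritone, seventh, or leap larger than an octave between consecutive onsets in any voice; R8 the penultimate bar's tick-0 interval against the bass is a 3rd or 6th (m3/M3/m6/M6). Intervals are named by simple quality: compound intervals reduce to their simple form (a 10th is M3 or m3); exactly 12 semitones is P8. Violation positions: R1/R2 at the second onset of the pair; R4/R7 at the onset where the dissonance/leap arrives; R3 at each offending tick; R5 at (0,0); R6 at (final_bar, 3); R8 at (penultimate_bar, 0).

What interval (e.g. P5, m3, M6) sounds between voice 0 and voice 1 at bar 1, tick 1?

P8

voice 0=B3 voice 1=B4 -> P8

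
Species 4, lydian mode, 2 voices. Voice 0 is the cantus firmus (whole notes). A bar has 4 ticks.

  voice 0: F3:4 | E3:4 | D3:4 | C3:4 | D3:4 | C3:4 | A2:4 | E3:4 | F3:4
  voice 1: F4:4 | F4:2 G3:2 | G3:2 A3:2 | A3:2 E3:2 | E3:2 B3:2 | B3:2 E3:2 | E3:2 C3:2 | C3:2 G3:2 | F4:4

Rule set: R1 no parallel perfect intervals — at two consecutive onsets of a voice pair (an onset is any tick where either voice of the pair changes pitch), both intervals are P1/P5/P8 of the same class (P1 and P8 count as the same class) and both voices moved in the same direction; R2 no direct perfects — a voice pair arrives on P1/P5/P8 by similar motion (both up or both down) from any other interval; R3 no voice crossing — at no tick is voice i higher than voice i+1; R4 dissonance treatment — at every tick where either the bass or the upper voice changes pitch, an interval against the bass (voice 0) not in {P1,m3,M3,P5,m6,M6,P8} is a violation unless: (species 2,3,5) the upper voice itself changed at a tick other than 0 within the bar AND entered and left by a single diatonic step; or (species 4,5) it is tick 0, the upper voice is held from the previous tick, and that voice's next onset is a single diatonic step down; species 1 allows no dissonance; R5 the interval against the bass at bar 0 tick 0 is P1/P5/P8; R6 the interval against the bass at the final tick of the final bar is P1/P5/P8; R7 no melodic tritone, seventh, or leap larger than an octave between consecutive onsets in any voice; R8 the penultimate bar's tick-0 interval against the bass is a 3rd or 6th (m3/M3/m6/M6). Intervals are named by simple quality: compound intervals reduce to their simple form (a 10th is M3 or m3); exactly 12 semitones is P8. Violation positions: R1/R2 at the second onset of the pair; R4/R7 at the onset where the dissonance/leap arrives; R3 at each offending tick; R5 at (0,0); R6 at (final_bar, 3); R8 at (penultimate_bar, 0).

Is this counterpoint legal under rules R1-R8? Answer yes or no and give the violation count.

No (9 violations)

bar 0: v0=F3 v1=F4 (P8)
bar 1: v0=E3 v1=F4 (m2)
bar 2: v0=D3 v1=G3 (P4)
bar 3: v0=C3 v1=A3 (M6)
bar 4: v0=D3 v1=E3 (M2)
bar 5: v0=C3 v1=B3 (M7)
bar 6: v0=A2 v1=E3 (P5)
bar 7: v0=E3 v1=C3 (M3)
bar 8: v0=F3 v1=F4 (P8)
  R4 @ bar1.0: E3/F4 m2 untreated
  R7 @ bar1.2: F4->G3 leap 10st
  R4 @ bar2.0: D3/G3 P4 untreated
  R4 @ bar4.0: D3/E3 M2 untreated
  R4 @ bar5.0: C3/B3 M7 untreated
  R3 @ bar7.0: E3 above C3
  R3 @ bar7.1: E3 above C3
  R2 @ bar8.0: E3/G3 m3 -> F3/F4 P8 similar
  R7 @ bar8.0: G3->F4 leap 10st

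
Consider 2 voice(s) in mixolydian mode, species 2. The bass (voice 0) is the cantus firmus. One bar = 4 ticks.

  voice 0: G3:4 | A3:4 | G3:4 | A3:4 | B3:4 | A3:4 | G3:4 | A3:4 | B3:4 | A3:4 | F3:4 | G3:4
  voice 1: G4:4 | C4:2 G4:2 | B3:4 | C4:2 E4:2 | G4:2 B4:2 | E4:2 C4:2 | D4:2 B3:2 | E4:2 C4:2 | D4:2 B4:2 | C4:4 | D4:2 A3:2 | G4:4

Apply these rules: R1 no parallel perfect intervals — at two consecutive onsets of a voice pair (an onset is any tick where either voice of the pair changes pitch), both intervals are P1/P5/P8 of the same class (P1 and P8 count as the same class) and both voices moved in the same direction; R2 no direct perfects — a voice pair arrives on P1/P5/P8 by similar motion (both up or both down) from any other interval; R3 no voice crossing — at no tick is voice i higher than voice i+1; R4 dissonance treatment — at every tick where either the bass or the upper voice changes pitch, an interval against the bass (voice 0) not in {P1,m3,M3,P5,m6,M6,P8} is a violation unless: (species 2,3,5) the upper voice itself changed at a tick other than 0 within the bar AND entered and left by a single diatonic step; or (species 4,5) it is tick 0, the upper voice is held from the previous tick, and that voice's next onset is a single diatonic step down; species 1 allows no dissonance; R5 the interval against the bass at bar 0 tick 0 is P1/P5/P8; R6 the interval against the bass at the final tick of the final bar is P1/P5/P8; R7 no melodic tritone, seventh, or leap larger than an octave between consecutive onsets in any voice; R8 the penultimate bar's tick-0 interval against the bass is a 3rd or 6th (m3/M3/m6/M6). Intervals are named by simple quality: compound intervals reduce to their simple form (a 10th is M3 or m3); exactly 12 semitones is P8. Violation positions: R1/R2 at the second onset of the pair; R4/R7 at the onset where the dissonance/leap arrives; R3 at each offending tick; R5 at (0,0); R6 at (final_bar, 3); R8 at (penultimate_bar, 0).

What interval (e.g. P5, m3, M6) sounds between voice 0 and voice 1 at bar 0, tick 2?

voice 0=G3 voice 1=G4 -> P8

P8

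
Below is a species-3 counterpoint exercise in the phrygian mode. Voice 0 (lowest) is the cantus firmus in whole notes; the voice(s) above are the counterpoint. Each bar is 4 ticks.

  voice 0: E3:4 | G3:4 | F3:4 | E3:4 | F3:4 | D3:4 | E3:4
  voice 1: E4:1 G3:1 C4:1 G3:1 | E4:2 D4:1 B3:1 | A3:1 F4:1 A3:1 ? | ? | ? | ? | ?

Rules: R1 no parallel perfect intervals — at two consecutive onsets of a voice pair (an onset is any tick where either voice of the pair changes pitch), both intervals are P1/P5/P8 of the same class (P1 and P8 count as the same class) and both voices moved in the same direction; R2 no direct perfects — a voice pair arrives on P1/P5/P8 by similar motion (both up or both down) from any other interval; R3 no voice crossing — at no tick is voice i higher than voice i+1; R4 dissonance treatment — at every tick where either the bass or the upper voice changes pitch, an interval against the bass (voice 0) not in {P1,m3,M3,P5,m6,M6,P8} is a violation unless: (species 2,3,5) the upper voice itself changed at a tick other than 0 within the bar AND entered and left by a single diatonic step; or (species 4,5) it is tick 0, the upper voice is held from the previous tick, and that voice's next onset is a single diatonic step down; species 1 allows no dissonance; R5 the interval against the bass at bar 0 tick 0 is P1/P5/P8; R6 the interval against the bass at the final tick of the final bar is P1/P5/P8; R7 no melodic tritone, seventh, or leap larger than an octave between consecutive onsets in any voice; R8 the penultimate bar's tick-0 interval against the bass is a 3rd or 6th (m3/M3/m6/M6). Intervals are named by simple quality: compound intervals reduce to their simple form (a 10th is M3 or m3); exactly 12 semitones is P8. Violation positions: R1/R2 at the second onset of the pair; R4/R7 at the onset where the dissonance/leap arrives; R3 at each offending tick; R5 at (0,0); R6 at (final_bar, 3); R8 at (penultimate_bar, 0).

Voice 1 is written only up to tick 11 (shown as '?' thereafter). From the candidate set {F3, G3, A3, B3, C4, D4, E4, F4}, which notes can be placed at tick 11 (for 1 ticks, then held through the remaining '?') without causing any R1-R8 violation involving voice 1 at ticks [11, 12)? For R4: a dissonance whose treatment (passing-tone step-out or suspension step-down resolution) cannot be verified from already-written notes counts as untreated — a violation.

F3: legal
G3: violates R4
A3: legal
B3: violates R4
C4: legal
D4: legal
E4: violates R4
F4: legal

{A3, C4, D4, F3, F4}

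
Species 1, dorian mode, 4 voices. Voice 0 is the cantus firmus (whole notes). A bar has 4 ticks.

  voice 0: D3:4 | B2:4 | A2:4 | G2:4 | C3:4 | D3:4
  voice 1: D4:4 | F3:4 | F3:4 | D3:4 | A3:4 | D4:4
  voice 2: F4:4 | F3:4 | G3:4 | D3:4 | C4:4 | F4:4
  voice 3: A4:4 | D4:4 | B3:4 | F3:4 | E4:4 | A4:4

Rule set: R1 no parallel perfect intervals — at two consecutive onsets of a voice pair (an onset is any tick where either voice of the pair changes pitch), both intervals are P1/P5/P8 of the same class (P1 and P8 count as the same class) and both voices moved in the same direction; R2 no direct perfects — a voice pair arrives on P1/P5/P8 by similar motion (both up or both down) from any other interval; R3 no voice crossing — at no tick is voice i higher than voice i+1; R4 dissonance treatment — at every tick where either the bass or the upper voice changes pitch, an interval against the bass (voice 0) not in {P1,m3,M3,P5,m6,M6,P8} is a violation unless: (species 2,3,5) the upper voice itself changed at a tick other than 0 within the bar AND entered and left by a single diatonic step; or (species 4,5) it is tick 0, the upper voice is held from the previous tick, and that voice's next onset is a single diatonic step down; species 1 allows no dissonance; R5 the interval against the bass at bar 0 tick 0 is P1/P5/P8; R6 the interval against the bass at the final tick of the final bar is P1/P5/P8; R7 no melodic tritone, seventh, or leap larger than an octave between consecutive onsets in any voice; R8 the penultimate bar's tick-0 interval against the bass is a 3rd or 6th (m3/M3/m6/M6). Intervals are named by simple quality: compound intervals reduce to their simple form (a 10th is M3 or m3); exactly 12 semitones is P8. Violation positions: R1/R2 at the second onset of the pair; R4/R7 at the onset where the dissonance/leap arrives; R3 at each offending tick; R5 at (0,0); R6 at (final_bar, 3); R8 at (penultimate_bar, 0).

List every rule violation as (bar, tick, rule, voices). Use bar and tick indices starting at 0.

bar 0: v0=D3 v1=D4 v2=F4 v3=A4 downbeat P5
bar 1: v0=B2 v1=F3 v2=F3 v3=D4 downbeat m3
bar 2: v0=A2 v1=F3 v2=G3 v3=B3 downbeat M2
bar 3: v0=G2 v1=D3 v2=D3 v3=F3 downbeat m7
bar 4: v0=C3 v1=A3 v2=C4 v3=E4 downbeat M3
bar 5: v0=D3 v1=D4 v2=F4 v3=A4 downbeat P5
  -> R5 @ bar 0 tick 0 v(0, 2): opens on m3
  -> R2 @ bar 1 tick 0 v(1, 2): D4/F4 m3 -> F3/F3 P1 similar
  -> R4 @ bar 1 tick 0 v(0, 1): B2/F3 TT untreated
  -> R4 @ bar 1 tick 0 v(0, 2): B2/F3 TT untreated
  -> R4 @ bar 2 tick 0 v(0, 2): A2/G3 m7 untreated
  -> R4 @ bar 2 tick 0 v(0, 3): A2/B3 M2 untreated
  -> R2 @ bar 3 tick 0 v(0, 1): A2/F3 m6 -> G2/D3 P5 similar
  -> R2 @ bar 3 tick 0 v(0, 2): A2/G3 m7 -> G2/D3 P5 similar
  -> R2 @ bar 3 tick 0 v(1, 2): F3/G3 M2 -> D3/D3 P1 similar
  -> R4 @ bar 3 tick 0 v(0, 3): G2/F3 m7 untreated
  -> R7 @ bar 3 tick 0 v(3,): B3->F3 leap 6st
  -> R2 @ bar 4 tick 0 v(0, 2): G2/D3 P5 -> C3/C4 P8 similar
  -> R2 @ bar 4 tick 0 v(1, 3): D3/F3 m3 -> A3/E4 P5 similar
  -> R7 @ bar 4 tick 0 v(2,): D3->C4 leap 10st
  -> R7 @ bar 4 tick 0 v(3,): F3->E4 leap 11st
  -> R8 @ bar 4 tick 0 v(0, 2): penult P8 not 3rd/6th
  -> R1 @ bar 5 tick 0 v(1, 3): A3/E4 P5 -> D4/A4 P5 similar
  -> R2 @ bar 5 tick 0 v(0, 1): C3/A3 M6 -> D3/D4 P8 similar
  -> R2 @ bar 5 tick 0 v(0, 3): C3/E4 M3 -> D3/A4 P5 similar
  -> R6 @ bar 5 tick 3 v(0, 2): closes on m3

(0, 0, R5, (0, 2))
(1, 0, R2, (1, 2))
(1, 0, R4, (0, 1))
(1, 0, R4, (0, 2))
(2, 0, R4, (0, 2))
(2, 0, R4, (0, 3))
(3, 0, R2, (0, 1))
(3, 0, R2, (0, 2))
(3, 0, R2, (1, 2))
(3, 0, R4, (0, 3))
(3, 0, R7, (3,))
(4, 0, R2, (0, 2))
(4, 0, R2, (1, 3))
(4, 0, R7, (2,))
(4, 0, R7, (3,))
(4, 0, R8, (0, 2))
(5, 0, R1, (1, 3))
(5, 0, R2, (0, 1))
(5, 0, R2, (0, 3))
(5, 3, R6, (0, 2))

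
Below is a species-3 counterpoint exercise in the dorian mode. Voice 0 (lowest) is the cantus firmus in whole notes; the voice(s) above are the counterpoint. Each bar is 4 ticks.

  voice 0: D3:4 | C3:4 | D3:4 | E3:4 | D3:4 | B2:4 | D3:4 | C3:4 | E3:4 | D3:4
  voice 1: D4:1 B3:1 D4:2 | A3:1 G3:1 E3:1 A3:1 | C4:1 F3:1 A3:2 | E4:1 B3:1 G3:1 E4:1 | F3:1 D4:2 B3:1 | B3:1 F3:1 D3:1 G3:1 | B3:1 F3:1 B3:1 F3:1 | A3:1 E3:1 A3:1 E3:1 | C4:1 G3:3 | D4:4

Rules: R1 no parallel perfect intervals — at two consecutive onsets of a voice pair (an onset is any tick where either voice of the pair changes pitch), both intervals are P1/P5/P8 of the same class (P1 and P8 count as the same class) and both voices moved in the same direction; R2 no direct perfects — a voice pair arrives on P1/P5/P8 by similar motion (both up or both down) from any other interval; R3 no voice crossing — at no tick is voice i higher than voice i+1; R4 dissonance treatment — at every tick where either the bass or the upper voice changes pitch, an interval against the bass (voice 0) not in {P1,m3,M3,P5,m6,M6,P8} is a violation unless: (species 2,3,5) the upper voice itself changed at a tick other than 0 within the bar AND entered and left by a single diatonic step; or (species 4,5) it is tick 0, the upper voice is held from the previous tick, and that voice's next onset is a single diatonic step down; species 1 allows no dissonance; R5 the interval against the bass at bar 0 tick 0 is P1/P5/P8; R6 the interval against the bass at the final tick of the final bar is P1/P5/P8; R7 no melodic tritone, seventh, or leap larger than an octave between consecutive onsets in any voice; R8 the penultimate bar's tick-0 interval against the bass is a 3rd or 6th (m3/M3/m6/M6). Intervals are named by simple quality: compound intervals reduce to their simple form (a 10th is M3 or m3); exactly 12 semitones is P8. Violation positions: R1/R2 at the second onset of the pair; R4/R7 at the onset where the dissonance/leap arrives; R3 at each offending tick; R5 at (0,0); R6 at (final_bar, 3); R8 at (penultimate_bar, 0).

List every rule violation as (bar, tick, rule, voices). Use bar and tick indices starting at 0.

bar 0: v0=D3 v1=D4 downbeat P8
bar 1: v0=C3 v1=A3 downbeat M6
bar 2: v0=D3 v1=C4 downbeat m7
bar 3: v0=E3 v1=E4 downbeat P8
bar 4: v0=D3 v1=F3 downbeat m3
bar 5: v0=B2 v1=B3 downbeat P8
bar 6: v0=D3 v1=B3 downbeat M6
bar 7: v0=C3 v1=A3 downbeat M6
bar 8: v0=E3 v1=C4 downbeat m6
bar 9: v0=D3 v1=D4 downbeat P8
  -> R4 @ bar 2 tick 0 v(0, 1): D3/C4 m7 untreated
  -> R2 @ bar 3 tick 0 v(0, 1): D3/A3 P5 -> E3/E4 P8 similar
  -> R7 @ bar 4 tick 0 v(1,): E4->F3 leap 11st
  -> R4 @ bar 5 tick 1 v(0, 1): B2/F3 TT untreated
  -> R7 @ bar 5 tick 1 v(1,): B3->F3 leap 6st
  -> R7 @ bar 6 tick 1 v(1,): B3->F3 leap 6st
  -> R7 @ bar 6 tick 2 v(1,): F3->B3 leap 6st
  -> R7 @ bar 6 tick 3 v(1,): B3->F3 leap 6st

(2, 0, R4, (0, 1))
(3, 0, R2, (0, 1))
(4, 0, R7, (1,))
(5, 1, R4, (0, 1))
(5, 1, R7, (1,))
(6, 1, R7, (1,))
(6, 2, R7, (1,))
(6, 3, R7, (1,))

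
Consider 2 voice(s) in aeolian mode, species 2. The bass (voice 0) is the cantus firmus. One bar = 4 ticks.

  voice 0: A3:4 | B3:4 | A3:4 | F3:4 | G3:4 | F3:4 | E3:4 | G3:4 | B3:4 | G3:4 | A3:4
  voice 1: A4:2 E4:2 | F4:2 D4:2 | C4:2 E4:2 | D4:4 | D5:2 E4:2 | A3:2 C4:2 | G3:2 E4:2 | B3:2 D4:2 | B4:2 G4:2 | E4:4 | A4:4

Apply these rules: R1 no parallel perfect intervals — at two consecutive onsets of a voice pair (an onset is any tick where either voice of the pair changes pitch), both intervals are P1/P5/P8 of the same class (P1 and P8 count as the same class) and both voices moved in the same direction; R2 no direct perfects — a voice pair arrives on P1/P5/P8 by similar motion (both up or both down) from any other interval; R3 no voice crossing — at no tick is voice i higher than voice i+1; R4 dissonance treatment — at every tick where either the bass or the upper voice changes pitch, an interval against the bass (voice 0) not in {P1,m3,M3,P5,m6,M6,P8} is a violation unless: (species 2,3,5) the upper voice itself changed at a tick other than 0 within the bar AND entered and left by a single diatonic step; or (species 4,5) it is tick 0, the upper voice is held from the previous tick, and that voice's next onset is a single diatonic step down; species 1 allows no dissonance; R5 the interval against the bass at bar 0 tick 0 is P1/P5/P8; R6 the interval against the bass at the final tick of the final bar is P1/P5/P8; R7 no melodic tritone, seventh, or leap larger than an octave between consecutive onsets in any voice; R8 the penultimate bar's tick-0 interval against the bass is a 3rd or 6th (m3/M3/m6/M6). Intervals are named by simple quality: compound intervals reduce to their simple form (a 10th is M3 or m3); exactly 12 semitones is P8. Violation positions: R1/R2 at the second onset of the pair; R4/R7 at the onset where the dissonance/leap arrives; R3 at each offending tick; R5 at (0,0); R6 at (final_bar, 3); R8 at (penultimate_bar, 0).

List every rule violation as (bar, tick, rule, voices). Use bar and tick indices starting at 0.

bar 0: v0=A3 v1=A4 downbeat P8
bar 1: v0=B3 v1=F4 downbeat TT
bar 2: v0=A3 v1=C4 downbeat m3
bar 3: v0=F3 v1=D4 downbeat M6
bar 4: v0=G3 v1=D5 downbeat P5
bar 5: v0=F3 v1=A3 downbeat M3
bar 6: v0=E3 v1=G3 downbeat m3
bar 7: v0=G3 v1=B3 downbeat M3
bar 8: v0=B3 v1=B4 downbeat P8
bar 9: v0=G3 v1=E4 downbeat M6
bar 10: v0=A3 v1=A4 downbeat P8
  -> R4 @ bar 1 tick 0 v(0, 1): B3/F4 TT untreated
  -> R2 @ bar 4 tick 0 v(0, 1): F3/D4 M6 -> G3/D5 P5 similar
  -> R7 @ bar 4 tick 2 v(1,): D5->E4 leap 10st
  -> R2 @ bar 8 tick 0 v(0, 1): G3/D4 P5 -> B3/B4 P8 similar
  -> R2 @ bar 10 tick 0 v(0, 1): G3/E4 M6 -> A3/A4 P8 similar

(1, 0, R4, (0, 1))
(4, 0, R2, (0, 1))
(4, 2, R7, (1,))
(8, 0, R2, (0, 1))
(10, 0, R2, (0, 1))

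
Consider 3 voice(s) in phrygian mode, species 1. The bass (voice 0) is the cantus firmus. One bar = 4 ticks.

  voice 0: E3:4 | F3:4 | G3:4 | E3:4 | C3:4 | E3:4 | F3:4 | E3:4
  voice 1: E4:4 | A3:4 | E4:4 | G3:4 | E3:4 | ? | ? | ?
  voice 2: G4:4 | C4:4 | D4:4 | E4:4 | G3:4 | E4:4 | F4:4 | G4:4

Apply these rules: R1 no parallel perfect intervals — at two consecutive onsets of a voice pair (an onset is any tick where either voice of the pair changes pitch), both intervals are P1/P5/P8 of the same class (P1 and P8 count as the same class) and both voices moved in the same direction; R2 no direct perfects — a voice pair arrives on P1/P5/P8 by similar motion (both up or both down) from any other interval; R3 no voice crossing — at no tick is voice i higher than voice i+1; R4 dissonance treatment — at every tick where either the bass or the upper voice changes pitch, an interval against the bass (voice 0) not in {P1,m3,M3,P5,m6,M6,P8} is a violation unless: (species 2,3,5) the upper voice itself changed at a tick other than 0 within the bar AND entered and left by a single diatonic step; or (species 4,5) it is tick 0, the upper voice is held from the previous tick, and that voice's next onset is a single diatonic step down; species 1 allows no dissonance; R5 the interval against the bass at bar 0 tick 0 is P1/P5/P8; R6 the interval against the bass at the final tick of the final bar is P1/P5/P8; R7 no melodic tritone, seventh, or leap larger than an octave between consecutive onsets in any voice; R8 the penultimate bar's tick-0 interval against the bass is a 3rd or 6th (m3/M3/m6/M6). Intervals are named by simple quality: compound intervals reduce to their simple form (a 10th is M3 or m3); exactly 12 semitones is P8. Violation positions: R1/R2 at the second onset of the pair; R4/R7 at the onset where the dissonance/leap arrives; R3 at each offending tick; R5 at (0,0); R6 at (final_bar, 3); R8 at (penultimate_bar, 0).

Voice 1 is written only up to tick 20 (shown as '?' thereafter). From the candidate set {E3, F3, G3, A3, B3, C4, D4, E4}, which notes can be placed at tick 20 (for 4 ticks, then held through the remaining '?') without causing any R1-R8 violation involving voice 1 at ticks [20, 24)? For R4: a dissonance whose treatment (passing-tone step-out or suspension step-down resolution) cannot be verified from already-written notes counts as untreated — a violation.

E3: legal
F3: violates R4
G3: legal
A3: violates R2,R4
B3: violates R2
C4: legal
D4: violates R4,R7
E4: violates R2

{C4, E3, G3}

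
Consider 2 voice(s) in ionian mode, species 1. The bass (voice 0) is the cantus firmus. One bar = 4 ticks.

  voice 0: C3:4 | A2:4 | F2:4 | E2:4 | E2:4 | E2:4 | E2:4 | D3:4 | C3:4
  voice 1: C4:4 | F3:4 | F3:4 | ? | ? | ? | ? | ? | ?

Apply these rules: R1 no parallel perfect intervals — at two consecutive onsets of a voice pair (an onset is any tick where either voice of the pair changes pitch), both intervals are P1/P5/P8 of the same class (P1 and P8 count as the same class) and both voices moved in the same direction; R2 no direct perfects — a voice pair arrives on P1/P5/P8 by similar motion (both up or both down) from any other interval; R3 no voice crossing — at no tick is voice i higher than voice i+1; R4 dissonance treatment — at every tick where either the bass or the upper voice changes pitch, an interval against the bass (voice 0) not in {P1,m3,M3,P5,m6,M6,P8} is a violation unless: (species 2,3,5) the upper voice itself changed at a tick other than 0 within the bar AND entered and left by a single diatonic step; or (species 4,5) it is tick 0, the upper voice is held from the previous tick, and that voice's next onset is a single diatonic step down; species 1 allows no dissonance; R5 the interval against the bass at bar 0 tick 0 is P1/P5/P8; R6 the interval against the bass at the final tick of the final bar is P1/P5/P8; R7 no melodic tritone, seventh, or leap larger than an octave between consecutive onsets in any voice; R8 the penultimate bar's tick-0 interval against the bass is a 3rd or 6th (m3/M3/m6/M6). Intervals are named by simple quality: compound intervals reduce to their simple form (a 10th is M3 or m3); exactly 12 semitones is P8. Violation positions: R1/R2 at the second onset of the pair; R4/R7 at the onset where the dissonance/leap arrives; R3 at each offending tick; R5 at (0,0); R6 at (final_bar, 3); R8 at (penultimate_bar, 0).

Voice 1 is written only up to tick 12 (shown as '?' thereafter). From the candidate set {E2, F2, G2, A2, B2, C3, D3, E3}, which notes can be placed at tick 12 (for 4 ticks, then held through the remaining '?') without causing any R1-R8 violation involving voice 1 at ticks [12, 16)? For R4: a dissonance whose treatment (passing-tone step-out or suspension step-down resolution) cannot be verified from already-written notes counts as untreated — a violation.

{C3}

E2: violates R1,R7
F2: violates R4
G2: violates R7
A2: violates R4
B2: violates R2,R7
C3: legal
D3: violates R4
E3: violates R1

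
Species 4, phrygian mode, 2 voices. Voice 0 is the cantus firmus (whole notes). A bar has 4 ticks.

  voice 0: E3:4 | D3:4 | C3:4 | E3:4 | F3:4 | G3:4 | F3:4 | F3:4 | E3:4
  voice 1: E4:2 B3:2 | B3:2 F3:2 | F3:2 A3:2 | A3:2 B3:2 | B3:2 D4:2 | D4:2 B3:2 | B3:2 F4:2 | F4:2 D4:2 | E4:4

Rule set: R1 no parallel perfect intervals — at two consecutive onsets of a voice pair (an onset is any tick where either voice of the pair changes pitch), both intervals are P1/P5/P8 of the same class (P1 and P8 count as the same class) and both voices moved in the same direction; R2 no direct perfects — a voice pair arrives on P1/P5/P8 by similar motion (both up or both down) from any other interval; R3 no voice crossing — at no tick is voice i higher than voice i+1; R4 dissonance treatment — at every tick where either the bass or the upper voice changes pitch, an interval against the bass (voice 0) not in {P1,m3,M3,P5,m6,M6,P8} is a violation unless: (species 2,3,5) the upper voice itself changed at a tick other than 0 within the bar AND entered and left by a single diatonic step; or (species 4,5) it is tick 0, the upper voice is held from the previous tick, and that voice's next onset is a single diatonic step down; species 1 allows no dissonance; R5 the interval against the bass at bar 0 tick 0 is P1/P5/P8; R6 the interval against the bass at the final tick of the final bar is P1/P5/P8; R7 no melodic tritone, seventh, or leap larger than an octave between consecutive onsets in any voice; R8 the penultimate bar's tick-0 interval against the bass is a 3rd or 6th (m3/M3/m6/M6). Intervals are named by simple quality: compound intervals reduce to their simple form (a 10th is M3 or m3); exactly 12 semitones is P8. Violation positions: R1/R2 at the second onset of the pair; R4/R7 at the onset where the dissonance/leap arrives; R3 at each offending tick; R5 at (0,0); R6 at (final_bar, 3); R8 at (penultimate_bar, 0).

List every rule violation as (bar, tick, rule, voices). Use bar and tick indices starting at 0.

(1, 2, R7, (1,))
(2, 0, R4, (0, 1))
(3, 0, R4, (0, 1))
(4, 0, R4, (0, 1))
(6, 0, R4, (0, 1))
(6, 2, R7, (1,))
(7, 0, R8, (0, 1))

bar 0: v0=E3 v1=E4 downbeat P8
bar 1: v0=D3 v1=B3 downbeat M6
bar 2: v0=C3 v1=F3 downbeat P4
bar 3: v0=E3 v1=A3 downbeat P4
bar 4: v0=F3 v1=B3 downbeat TT
bar 5: v0=G3 v1=D4 downbeat P5
bar 6: v0=F3 v1=B3 downbeat TT
bar 7: v0=F3 v1=F4 downbeat P8
bar 8: v0=E3 v1=E4 downbeat P8
  -> R7 @ bar 1 tick 2 v(1,): B3->F3 leap 6st
  -> R4 @ bar 2 tick 0 v(0, 1): C3/F3 P4 untreated
  -> R4 @ bar 3 tick 0 v(0, 1): E3/A3 P4 untreated
  -> R4 @ bar 4 tick 0 v(0, 1): F3/B3 TT untreated
  -> R4 @ bar 6 tick 0 v(0, 1): F3/B3 TT untreated
  -> R7 @ bar 6 tick 2 v(1,): B3->F4 leap 6st
  -> R8 @ bar 7 tick 0 v(0, 1): penult P8 not 3rd/6th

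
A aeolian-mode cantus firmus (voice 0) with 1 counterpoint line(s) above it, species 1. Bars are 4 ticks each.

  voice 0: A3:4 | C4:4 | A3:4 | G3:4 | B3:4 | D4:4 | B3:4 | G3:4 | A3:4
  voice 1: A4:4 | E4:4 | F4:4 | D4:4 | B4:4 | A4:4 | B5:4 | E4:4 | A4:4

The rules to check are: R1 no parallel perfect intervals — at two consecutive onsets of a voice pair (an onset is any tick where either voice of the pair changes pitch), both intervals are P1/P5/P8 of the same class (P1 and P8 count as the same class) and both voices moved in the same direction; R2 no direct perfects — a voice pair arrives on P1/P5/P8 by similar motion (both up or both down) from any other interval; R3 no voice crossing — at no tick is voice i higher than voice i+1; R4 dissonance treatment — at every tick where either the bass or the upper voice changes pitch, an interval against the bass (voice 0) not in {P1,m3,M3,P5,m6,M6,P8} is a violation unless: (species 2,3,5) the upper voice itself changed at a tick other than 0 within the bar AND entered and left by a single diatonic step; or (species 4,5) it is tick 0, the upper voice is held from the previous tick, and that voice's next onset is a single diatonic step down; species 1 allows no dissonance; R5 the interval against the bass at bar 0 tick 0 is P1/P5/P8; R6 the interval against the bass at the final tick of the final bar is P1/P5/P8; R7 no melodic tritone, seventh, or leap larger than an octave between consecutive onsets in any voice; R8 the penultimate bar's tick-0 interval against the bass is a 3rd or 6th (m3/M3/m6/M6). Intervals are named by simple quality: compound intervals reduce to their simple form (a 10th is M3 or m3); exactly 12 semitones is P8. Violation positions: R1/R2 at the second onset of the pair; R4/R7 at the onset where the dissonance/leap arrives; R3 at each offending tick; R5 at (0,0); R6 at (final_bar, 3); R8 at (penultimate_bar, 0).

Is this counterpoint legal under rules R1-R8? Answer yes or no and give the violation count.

bar 0: v0=A3 v1=A4 (P8)
bar 1: v0=C4 v1=E4 (M3)
bar 2: v0=A3 v1=F4 (m6)
bar 3: v0=G3 v1=D4 (P5)
bar 4: v0=B3 v1=B4 (P8)
bar 5: v0=D4 v1=A4 (P5)
bar 6: v0=B3 v1=B5 (P1)
bar 7: v0=G3 v1=E4 (M6)
bar 8: v0=A3 v1=A4 (P8)
  R2 @ bar3.0: A3/F4 m6 -> G3/D4 P5 similar
  R2 @ bar4.0: G3/D4 P5 -> B3/B4 P8 similar
  R7 @ bar6.0: A4->B5 leap 14st
  R7 @ bar7.0: B5->E4 leap 19st
  R2 @ bar8.0: G3/E4 M6 -> A3/A4 P8 similar

No (5 violations)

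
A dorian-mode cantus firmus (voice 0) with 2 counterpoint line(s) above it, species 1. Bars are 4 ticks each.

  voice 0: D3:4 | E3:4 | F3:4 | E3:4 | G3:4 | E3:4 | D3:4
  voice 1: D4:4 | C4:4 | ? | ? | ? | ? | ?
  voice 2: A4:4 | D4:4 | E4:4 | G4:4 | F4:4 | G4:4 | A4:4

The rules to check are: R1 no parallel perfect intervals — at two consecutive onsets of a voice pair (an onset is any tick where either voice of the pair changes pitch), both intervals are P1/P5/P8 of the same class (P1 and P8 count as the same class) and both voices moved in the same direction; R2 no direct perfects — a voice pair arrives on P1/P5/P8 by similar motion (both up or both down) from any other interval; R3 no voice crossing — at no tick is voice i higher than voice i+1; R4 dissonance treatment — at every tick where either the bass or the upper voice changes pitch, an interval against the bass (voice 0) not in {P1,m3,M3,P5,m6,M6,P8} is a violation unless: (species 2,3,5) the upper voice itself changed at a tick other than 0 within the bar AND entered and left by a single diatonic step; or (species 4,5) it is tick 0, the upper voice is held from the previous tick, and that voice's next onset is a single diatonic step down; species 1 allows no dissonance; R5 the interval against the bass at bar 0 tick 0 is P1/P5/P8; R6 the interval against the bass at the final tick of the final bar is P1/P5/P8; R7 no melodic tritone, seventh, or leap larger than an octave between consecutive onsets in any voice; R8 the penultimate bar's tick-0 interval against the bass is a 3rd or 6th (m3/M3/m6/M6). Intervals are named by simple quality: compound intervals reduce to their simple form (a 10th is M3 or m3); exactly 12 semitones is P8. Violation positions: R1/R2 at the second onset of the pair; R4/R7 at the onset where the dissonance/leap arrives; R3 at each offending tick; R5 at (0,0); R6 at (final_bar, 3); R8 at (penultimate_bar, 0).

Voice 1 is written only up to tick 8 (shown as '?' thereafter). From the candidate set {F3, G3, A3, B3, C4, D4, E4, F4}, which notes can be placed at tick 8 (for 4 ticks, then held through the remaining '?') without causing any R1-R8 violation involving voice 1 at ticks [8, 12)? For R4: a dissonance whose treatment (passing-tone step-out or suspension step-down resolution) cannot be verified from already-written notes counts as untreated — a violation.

F3: legal
G3: violates R4
A3: legal
B3: violates R4
C4: legal
D4: legal
E4: violates R2,R4
F4: violates R2,R3

{A3, C4, D4, F3}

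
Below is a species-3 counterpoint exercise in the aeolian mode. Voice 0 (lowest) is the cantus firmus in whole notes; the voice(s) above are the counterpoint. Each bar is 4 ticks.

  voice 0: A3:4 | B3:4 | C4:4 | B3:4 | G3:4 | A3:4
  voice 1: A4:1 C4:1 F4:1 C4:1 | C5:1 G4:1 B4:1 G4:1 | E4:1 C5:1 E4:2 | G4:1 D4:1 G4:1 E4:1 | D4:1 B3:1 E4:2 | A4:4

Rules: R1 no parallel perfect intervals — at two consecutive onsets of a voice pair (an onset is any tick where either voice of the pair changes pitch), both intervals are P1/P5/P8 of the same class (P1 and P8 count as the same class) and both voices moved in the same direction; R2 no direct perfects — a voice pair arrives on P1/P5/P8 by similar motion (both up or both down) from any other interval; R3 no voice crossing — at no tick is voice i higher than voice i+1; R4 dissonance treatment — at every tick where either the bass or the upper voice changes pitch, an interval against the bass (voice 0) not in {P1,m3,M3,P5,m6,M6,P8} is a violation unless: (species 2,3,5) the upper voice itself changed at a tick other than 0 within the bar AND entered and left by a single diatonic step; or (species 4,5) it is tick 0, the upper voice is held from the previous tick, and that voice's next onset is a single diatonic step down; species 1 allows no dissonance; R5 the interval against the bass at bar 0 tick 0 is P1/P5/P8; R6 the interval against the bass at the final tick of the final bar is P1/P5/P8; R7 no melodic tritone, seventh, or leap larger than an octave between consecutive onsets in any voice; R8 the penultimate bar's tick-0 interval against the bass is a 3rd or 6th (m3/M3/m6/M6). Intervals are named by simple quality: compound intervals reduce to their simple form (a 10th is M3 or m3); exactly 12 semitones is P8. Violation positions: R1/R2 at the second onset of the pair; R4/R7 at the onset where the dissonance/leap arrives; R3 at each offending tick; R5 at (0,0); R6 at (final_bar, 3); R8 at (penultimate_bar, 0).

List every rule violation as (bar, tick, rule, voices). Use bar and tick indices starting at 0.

bar 0: v0=A3 v1=A4 downbeat P8
bar 1: v0=B3 v1=C5 downbeat m2
bar 2: v0=C4 v1=E4 downbeat M3
bar 3: v0=B3 v1=G4 downbeat m6
bar 4: v0=G3 v1=D4 downbeat P5
bar 5: v0=A3 v1=A4 downbeat P8
  -> R4 @ bar 1 tick 0 v(0, 1): B3/C5 m2 untreated
  -> R4 @ bar 3 tick 3 v(0, 1): B3/E4 P4 untreated
  -> R2 @ bar 4 tick 0 v(0, 1): B3/E4 P4 -> G3/D4 P5 similar
  -> R8 @ bar 4 tick 0 v(0, 1): penult P5 not 3rd/6th
  -> R2 @ bar 5 tick 0 v(0, 1): G3/E4 M6 -> A3/A4 P8 similar

(1, 0, R4, (0, 1))
(3, 3, R4, (0, 1))
(4, 0, R2, (0, 1))
(4, 0, R8, (0, 1))
(5, 0, R2, (0, 1))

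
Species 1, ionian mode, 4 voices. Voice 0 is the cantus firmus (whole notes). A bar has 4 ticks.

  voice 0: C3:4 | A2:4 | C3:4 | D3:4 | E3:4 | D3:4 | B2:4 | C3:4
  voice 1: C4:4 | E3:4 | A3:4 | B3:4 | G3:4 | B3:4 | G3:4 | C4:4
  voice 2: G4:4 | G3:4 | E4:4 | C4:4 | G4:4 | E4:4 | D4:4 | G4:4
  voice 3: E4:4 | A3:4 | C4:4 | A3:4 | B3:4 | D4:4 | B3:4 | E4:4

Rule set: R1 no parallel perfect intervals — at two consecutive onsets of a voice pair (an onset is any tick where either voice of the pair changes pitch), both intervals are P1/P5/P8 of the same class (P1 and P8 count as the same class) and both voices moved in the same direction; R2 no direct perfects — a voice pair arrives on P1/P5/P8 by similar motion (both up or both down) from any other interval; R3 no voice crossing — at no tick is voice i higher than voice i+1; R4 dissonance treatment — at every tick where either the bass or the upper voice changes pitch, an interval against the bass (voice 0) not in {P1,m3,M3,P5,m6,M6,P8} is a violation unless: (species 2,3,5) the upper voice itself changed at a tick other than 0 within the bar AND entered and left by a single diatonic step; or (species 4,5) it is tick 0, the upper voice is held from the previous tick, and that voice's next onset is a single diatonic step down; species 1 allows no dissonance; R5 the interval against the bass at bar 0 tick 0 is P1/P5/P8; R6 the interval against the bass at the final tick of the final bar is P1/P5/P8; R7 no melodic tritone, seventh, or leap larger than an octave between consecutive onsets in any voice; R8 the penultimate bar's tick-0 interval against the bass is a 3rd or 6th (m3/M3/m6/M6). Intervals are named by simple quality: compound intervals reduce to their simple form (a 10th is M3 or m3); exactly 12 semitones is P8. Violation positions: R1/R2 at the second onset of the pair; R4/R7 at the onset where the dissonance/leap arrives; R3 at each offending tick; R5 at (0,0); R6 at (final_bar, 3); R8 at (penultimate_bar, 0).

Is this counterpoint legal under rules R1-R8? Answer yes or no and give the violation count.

bar 0: v0=C3 v1=C4 v2=G4 v3=E4 (M3)
bar 1: v0=A2 v1=E3 v2=G3 v3=A3 (P8)
bar 2: v0=C3 v1=A3 v2=E4 v3=C4 (P8)
bar 3: v0=D3 v1=B3 v2=C4 v3=A3 (P5)
bar 4: v0=E3 v1=G3 v2=G4 v3=B3 (P5)
bar 5: v0=D3 v1=B3 v2=E4 v3=D4 (P8)
bar 6: v0=B2 v1=G3 v2=D4 v3=B3 (P8)
bar 7: v0=C3 v1=C4 v2=G4 v3=E4 (M3)
  R3 @ bar0.0: G4 above E4
  R5 @ bar0.0: opens on M3
  R3 @ bar0.1: G4 above E4
  R3 @ bar0.2: G4 above E4
  R3 @ bar0.3: G4 above E4
  R2 @ bar1.0: C3/C4 P8 -> A2/E3 P5 similar
  R2 @ bar1.0: C3/E4 M3 -> A2/A3 P8 similar
  R4 @ bar1.0: A2/G3 m7 untreated
  R1 @ bar2.0: A2/A3 P8 -> C3/C4 P8 similar
  R2 @ bar2.0: E3/G3 m3 -> A3/E4 P5 similar
  R3 @ bar2.0: E4 above C4
  R3 @ bar2.1: E4 above C4
  R3 @ bar2.2: E4 above C4
  R3 @ bar2.3: E4 above C4
  R3 @ bar3.0: C4 above A3
  R4 @ bar3.0: D3/C4 m7 untreated
  R3 @ bar3.1: C4 above A3
  R3 @ bar3.2: C4 above A3
  R3 @ bar3.3: C4 above A3
  R1 @ bar4.0: D3/A3 P5 -> E3/B3 P5 similar
  R3 @ bar4.0: G4 above B3
  R3 @ bar4.1: G4 above B3
  R3 @ bar4.2: G4 above B3
  R3 @ bar4.3: G4 above B3
  R3 @ bar5.0: E4 above D4
  R4 @ bar5.0: D3/E4 M2 untreated
  R3 @ bar5.1: E4 above D4
  R3 @ bar5.2: E4 above D4
  R3 @ bar5.3: E4 above D4
  R1 @ bar6.0: D3/D4 P8 -> B2/B3 P8 similar
  R2 @ bar6.0: B3/E4 P4 -> G3/D4 P5 similar
  R3 @ bar6.0: D4 above B3
  R8 @ bar6.0: penult P8 not 3rd/6th
  R3 @ bar6.1: D4 above B3
  R3 @ bar6.2: D4 above B3
  R3 @ bar6.3: D4 above B3
  R1 @ bar7.0: G3/D4 P5 -> C4/G4 P5 similar
  R2 @ bar7.0: B2/G3 m6 -> C3/C4 P8 similar
  R2 @ bar7.0: B2/D4 m3 -> C3/G4 P5 similar
  R3 @ bar7.0: G4 above E4
  R3 @ bar7.1: G4 above E4
  R3 @ bar7.2: G4 above E4
  R3 @ bar7.3: G4 above E4
  R6 @ bar7.3: closes on M3

No (44 violations)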